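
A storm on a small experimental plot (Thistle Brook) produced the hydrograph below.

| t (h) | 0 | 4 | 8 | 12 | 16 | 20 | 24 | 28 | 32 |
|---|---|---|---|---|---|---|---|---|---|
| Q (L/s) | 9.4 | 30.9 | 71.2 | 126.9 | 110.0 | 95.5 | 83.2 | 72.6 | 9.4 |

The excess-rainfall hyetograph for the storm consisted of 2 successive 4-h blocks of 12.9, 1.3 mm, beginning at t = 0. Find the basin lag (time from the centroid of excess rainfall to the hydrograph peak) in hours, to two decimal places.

Centroid of excess rainfall: t_c = Σ P_i·t̄_i / ΣP_i = 2.3662 h (block centres at 2, 6 h).
Hydrograph peak occurs at t = 12 h, so basin lag t_L = 12 − 2.3662 = 9.63 h.

t_L ≈ 9.63 h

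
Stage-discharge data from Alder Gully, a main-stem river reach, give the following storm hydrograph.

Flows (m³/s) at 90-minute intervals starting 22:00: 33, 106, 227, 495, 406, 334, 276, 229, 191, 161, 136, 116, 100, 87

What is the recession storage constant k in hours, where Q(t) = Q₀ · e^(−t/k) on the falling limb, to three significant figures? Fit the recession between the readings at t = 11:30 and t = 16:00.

k ≈ 9.45 h

On the falling limb, Q drops from 161 to 100 m³/s between t = 11:30 and t = 16:00 (Δt = 4.5 h).
k = −Δt / ln(Q₂/Q₁) = −4.5 / ln(100/161) = 9.45 h.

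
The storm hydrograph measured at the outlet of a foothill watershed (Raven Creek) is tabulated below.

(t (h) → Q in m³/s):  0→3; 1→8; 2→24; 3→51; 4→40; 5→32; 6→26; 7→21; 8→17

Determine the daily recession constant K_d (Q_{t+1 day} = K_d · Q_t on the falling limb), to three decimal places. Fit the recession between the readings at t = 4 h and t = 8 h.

K_d ≈ 0.006

Between t = 4 h and t = 8 h the flow falls from 40 to 17 m³/s over 4×1 h = 4 h.
Per-interval ratio K = (17/40)^(1/4) = 0.8074; K_d = K^(24/1) = 0.006.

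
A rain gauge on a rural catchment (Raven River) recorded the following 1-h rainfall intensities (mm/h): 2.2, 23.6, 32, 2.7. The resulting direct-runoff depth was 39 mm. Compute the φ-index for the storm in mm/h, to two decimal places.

Only the 2 blocks with intensity above φ contribute runoff: 23.6, 32 mm/h.
Σ(I−φ)·Δt = d  ⇒  (23.6+32 − 2φ)·1 = 39
φ = (55.60 − 39/1) / 2 = 8.30 mm/h.

φ ≈ 8.30 mm/h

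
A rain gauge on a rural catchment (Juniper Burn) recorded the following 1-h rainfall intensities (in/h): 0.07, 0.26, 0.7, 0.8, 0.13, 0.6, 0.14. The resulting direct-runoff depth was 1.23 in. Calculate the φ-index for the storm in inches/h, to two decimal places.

Only the 3 blocks with intensity above φ contribute runoff: 0.7, 0.8, 0.6 in/h.
Σ(I−φ)·Δt = d  ⇒  (0.7+0.8+0.6 − 3φ)·1 = 1.23
φ = (2.100 − 1.23/1) / 3 = 0.29 in/h.

φ ≈ 0.29 in/h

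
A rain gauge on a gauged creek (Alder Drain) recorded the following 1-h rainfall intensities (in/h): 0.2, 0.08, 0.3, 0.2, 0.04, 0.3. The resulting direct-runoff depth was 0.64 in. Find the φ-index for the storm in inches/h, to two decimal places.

φ ≈ 0.09 in/h

Only the 4 blocks with intensity above φ contribute runoff: 0.2, 0.3, 0.2, 0.3 in/h.
Σ(I−φ)·Δt = d  ⇒  (0.2+0.3+0.2+0.3 − 4φ)·1 = 0.64
φ = (1.000 − 0.64/1) / 4 = 0.09 in/h.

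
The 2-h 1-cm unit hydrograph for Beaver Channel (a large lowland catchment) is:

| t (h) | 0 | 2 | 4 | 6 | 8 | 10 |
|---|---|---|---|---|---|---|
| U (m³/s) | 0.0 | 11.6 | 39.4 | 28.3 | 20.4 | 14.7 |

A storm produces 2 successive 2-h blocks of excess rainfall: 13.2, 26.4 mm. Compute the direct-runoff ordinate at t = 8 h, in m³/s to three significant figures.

Q ≈ 102 m³/s

By discrete convolution, Q_j = Σ (P_i / 10 mm) · U_{j−i}.
At t = 8 h (j=4): Q = (13.2/10)·20.4 + (26.4/10)·28.3 = 102 m³/s.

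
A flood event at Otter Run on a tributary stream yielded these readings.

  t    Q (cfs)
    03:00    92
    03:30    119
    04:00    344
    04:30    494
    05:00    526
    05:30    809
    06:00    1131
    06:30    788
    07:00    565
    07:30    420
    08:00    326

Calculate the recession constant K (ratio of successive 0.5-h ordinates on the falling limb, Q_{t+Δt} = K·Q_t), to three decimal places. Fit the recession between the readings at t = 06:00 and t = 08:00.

K ≈ 0.733

Using the recession-limb readings at t = 06:00 and t = 08:00: Q falls from 1131 to 326 cfs over 4 intervals.
K = (Q₂/Q₁)^(1/4) = (326/1131)^(1/4) = 0.733.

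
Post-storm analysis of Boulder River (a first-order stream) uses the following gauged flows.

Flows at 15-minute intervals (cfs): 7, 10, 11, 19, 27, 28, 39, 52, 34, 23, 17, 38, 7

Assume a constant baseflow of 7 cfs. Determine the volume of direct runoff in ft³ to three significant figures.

V ≈ 1.99 × 10^5 ft³

Direct-runoff ordinates (Q − Q_b): 0.0, 3.0, 4.0, 12.0, 20.0, 21.0, 32.0, 45.0, 27.0, 16.0, 10.0, 31.0, 0.0 cfs.
ΣQ_DR = 221.0 cfs.
With Δt = 0.25 h = 900 s, V = ΣQ_DR · Δt = 221.0 × 900 = 1.99 × 10^5 ft³.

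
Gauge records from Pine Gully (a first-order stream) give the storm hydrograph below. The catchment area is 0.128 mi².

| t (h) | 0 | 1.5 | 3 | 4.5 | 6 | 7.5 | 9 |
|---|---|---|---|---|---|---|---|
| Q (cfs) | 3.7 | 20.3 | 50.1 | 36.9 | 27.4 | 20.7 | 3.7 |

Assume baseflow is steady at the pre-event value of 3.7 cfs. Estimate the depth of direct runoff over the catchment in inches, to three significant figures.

Direct runoff: 0.0, 16.6, 46.4, 33.2, 23.7, 17.0, 0.0 cfs; ΣQ_DR = 136.9 cfs.
V = ΣQ_DR · Δt = 136.9 × 5400 s = 7.393 × 10^5 ft³.
Over A = 0.128 mi², depth = V / A = 2.49 in.

d ≈ 2.49 in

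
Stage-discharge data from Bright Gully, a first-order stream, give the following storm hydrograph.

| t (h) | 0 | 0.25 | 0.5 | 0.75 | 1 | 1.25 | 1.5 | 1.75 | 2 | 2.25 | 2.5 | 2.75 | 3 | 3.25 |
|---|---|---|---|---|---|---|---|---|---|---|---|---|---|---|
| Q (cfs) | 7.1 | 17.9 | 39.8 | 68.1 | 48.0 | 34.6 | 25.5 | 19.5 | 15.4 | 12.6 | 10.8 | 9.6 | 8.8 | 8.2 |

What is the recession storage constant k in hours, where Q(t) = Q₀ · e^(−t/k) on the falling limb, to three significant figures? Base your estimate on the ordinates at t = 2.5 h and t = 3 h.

On the falling limb, Q drops from 10.8 to 8.8 cfs between t = 2.5 h and t = 3 h (Δt = 0.5 h).
k = −Δt / ln(Q₂/Q₁) = −0.5 / ln(8.8/10.8) = 2.44 h.

k ≈ 2.44 h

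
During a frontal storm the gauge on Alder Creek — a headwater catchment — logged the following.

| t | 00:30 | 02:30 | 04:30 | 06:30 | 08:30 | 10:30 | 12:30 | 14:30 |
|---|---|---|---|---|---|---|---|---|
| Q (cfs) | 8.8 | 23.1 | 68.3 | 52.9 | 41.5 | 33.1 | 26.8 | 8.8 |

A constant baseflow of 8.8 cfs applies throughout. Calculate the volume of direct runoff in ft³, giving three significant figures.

Direct-runoff ordinates (Q − Q_b): 0.0, 14.3, 59.5, 44.1, 32.7, 24.3, 18.0, 0.0 cfs.
ΣQ_DR = 192.9 cfs.
With Δt = 2 h = 7200 s, V = ΣQ_DR · Δt = 192.9 × 7200 = 1.39 × 10^6 ft³.

V ≈ 1.39 × 10^6 ft³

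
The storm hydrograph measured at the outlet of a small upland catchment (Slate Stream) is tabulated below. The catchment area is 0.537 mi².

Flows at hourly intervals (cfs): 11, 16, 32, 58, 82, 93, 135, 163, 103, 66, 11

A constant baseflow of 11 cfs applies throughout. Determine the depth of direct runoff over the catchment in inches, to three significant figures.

Direct runoff: 0.0, 5.0, 21.0, 47.0, 71.0, 82.0, 124.0, 152.0, 92.0, 55.0, 0.0 cfs; ΣQ_DR = 649.0 cfs.
V = ΣQ_DR · Δt = 649.0 × 3600 s = 2.336 × 10^6 ft³.
Over A = 0.537 mi², depth = V / A = 1.87 in.

d ≈ 1.87 in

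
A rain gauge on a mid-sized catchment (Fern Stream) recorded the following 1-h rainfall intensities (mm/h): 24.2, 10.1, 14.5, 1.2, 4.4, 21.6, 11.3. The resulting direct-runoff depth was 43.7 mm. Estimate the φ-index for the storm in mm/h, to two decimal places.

Only the 5 blocks with intensity above φ contribute runoff: 24.2, 10.1, 14.5, 21.6, 11.3 mm/h.
Σ(I−φ)·Δt = d  ⇒  (24.2+10.1+14.5+21.6+11.3 − 5φ)·1 = 43.7
φ = (81.70 − 43.7/1) / 5 = 7.60 mm/h.

φ ≈ 7.60 mm/h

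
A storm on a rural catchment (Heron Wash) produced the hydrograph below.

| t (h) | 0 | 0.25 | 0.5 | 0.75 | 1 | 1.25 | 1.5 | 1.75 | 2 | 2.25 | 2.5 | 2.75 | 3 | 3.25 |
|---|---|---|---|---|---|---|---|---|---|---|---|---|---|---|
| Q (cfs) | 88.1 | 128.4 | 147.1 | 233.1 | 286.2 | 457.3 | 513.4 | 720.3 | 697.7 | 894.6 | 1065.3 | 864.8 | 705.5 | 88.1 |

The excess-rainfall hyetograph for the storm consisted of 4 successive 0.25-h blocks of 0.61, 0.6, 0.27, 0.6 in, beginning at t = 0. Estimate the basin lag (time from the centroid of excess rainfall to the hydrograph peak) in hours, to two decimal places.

Centroid of excess rainfall: t_c = Σ P_i·t̄_i / ΣP_i = 0.4784 h (block centres at 0.125, 0.375, 0.625, 0.875 h).
Hydrograph peak occurs at t = 2.5 h, so basin lag t_L = 2.5 − 0.4784 = 2.02 h.

t_L ≈ 2.02 h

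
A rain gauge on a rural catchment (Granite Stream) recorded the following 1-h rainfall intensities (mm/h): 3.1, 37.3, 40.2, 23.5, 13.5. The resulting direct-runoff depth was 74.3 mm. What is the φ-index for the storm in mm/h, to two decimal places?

Only the 4 blocks with intensity above φ contribute runoff: 37.3, 40.2, 23.5, 13.5 mm/h.
Σ(I−φ)·Δt = d  ⇒  (37.3+40.2+23.5+13.5 − 4φ)·1 = 74.3
φ = (114.5 − 74.3/1) / 4 = 10.05 mm/h.

φ ≈ 10.05 mm/h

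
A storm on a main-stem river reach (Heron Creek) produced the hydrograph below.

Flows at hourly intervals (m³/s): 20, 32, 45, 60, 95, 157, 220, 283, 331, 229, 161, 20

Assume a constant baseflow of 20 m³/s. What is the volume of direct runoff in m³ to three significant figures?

V ≈ 5.09 × 10^6 m³

Direct-runoff ordinates (Q − Q_b): 0.0, 12.0, 25.0, 40.0, 75.0, 137.0, 200.0, 263.0, 311.0, 209.0, 141.0, 0.0 m³/s.
ΣQ_DR = 1413 m³/s.
With Δt = 1 h = 3600 s, V = ΣQ_DR · Δt = 1413 × 3600 = 5.09 × 10^6 m³.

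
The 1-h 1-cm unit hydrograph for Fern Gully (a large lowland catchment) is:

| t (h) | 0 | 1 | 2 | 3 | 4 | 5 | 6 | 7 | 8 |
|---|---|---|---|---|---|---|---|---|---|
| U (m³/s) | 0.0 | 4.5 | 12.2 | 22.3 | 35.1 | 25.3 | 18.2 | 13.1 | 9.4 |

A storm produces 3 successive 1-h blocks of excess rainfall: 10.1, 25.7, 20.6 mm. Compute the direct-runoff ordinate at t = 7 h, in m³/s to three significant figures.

Q ≈ 112 m³/s

By discrete convolution, Q_j = Σ (P_i / 10 mm) · U_{j−i}.
At t = 7 h (j=7): Q = (10.1/10)·13.1 + (25.7/10)·18.2 + (20.6/10)·25.3 = 112 m³/s.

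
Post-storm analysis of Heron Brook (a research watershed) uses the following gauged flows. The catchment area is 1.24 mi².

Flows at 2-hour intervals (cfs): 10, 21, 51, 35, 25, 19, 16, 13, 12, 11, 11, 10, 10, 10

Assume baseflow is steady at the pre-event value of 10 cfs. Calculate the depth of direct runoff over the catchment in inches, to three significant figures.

d ≈ 0.285 in

Direct runoff: 0.0, 11.0, 41.0, 25.0, 15.0, 9.0, 6.0, 3.0, 2.0, 1.0, 1.0, 0.0, 0.0, 0.0 cfs; ΣQ_DR = 114.0 cfs.
V = ΣQ_DR · Δt = 114.0 × 7200 s = 8.208 × 10^5 ft³.
Over A = 1.24 mi², depth = V / A = 0.285 in.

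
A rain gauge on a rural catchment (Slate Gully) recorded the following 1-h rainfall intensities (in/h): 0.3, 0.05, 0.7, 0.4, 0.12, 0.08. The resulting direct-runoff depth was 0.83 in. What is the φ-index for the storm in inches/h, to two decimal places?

Only the 3 blocks with intensity above φ contribute runoff: 0.3, 0.7, 0.4 in/h.
Σ(I−φ)·Δt = d  ⇒  (0.3+0.7+0.4 − 3φ)·1 = 0.83
φ = (1.400 − 0.83/1) / 3 = 0.19 in/h.

φ ≈ 0.19 in/h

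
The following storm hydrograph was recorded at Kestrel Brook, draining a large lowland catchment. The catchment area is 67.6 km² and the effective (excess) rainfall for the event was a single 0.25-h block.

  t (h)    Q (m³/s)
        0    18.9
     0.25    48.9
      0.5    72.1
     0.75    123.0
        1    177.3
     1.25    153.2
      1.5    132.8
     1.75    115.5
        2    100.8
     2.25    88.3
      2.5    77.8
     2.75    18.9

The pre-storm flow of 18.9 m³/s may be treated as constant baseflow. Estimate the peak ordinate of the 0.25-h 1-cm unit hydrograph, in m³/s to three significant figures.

Direct runoff: 0.0, 30.0, 53.2, 104.1, 158.4, 134.3, 113.9, 96.6, 81.9, 69.4, 58.9, 0.0 m³/s; ΣQ_DR = 900.7 m³/s, peak = 158.4 m³/s.
Runoff depth d = ΣQ_DR·Δt / A = 900.7 × 900 / (67.6 km²) = 11.99 mm.
The 1-cm UH is the DRH scaled by (10 mm)/d, so U_p = 158.4 × 10/11.99 = 132 m³/s.

U_p ≈ 132 m³/s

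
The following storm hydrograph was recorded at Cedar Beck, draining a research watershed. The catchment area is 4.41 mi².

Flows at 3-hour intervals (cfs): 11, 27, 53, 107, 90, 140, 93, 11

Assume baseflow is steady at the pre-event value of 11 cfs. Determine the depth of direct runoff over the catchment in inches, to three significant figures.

Direct runoff: 0.0, 16.0, 42.0, 96.0, 79.0, 129.0, 82.0, 0.0 cfs; ΣQ_DR = 444.0 cfs.
V = ΣQ_DR · Δt = 444.0 × 10800 s = 4.795 × 10^6 ft³.
Over A = 4.41 mi², depth = V / A = 0.468 in.

d ≈ 0.468 in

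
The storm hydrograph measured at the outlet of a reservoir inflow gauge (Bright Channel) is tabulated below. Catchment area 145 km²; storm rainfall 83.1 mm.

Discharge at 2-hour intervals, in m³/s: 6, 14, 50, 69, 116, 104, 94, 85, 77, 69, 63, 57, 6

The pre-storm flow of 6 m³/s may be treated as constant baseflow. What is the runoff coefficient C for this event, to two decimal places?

ΣQ_DR = 732.0 m³/s; V = ΣQ_DR·Δt = 5.270 × 10^6 m³.
Runoff depth d = V / A = 36.35 mm.
C = d / P = 36.35 / 83.1 = 0.44.

C ≈ 0.44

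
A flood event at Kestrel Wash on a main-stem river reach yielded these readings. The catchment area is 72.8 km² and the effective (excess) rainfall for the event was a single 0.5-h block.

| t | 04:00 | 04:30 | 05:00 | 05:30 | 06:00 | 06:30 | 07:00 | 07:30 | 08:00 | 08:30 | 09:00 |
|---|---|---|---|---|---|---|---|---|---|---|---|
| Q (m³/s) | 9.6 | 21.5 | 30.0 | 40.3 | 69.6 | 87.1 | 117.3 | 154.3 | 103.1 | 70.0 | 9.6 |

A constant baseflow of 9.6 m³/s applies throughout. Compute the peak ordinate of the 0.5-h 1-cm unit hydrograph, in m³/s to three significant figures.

U_p ≈ 96.4 m³/s

Direct runoff: 0.0, 11.9, 20.4, 30.7, 60.0, 77.5, 107.7, 144.7, 93.5, 60.4, 0.0 m³/s; ΣQ_DR = 606.8 m³/s, peak = 144.7 m³/s.
Runoff depth d = ΣQ_DR·Δt / A = 606.8 × 1800 / (72.8 km²) = 15.00 mm.
The 1-cm UH is the DRH scaled by (10 mm)/d, so U_p = 144.7 × 10/15.00 = 96.4 m³/s.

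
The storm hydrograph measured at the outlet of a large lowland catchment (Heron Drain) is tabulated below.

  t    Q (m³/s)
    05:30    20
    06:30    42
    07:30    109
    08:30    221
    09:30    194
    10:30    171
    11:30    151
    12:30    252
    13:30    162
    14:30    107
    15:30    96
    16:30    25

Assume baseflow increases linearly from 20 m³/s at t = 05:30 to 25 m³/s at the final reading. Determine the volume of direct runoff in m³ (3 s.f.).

Direct-runoff ordinates (Q − Q_b): 0.00, 21.55, 88.09, 199.64, 172.18, 148.73, 128.27, 228.82, 138.36, 82.91, 71.45, 0.00 m³/s.
ΣQ_DR = 1280 m³/s.
With Δt = 1 h = 3600 s, V = ΣQ_DR · Δt = 1280 × 3600 = 4.61 × 10^6 m³.

V ≈ 4.61 × 10^6 m³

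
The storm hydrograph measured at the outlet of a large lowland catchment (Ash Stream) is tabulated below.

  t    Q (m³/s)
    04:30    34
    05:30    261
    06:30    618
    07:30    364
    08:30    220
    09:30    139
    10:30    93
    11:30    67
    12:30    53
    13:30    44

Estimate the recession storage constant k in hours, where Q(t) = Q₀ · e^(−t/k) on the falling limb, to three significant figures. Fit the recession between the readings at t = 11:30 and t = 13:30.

k ≈ 4.76 h

On the falling limb, Q drops from 67 to 44 m³/s between t = 11:30 and t = 13:30 (Δt = 2 h).
k = −Δt / ln(Q₂/Q₁) = −2 / ln(44/67) = 4.76 h.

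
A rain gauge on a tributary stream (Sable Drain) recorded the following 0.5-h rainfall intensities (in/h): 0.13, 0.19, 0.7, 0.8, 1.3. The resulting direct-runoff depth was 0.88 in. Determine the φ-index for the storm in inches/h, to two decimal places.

Only the 3 blocks with intensity above φ contribute runoff: 0.7, 0.8, 1.3 in/h.
Σ(I−φ)·Δt = d  ⇒  (0.7+0.8+1.3 − 3φ)·0.5 = 0.88
φ = (2.800 − 0.88/0.5) / 3 = 0.35 in/h.

φ ≈ 0.35 in/h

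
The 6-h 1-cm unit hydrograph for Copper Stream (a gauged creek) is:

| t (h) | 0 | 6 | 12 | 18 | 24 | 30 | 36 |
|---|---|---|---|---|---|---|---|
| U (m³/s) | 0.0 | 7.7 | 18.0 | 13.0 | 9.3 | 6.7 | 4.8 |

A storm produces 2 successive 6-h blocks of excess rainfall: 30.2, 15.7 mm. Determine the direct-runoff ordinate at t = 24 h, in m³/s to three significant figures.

Q ≈ 48.5 m³/s

By discrete convolution, Q_j = Σ (P_i / 10 mm) · U_{j−i}.
At t = 24 h (j=4): Q = (30.2/10)·9.3 + (15.7/10)·13.0 = 48.5 m³/s.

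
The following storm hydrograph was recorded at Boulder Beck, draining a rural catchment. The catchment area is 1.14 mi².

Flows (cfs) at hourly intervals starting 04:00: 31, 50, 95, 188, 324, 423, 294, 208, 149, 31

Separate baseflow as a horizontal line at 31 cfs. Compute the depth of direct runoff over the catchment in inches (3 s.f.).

Direct runoff: 0.0, 19.0, 64.0, 157.0, 293.0, 392.0, 263.0, 177.0, 118.0, 0.0 cfs; ΣQ_DR = 1483 cfs.
V = ΣQ_DR · Δt = 1483 × 3600 s = 5.339 × 10^6 ft³.
Over A = 1.14 mi², depth = V / A = 2.02 in.

d ≈ 2.02 in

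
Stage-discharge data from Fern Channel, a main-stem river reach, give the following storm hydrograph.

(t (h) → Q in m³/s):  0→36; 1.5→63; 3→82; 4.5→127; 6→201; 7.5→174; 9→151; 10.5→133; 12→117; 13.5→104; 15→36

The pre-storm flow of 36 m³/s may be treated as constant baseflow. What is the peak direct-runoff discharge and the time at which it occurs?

Q_p = 165.0 m³/s at t = 6 h

Subtracting baseflow gives direct-runoff ordinates: 0.0, 27.0, 46.0, 91.0, 165.0, 138.0, 115.0, 97.0, 81.0, 68.0, 0.0 m³/s.
The maximum is 165.0 m³/s, occurring at the reading for t = 6 h.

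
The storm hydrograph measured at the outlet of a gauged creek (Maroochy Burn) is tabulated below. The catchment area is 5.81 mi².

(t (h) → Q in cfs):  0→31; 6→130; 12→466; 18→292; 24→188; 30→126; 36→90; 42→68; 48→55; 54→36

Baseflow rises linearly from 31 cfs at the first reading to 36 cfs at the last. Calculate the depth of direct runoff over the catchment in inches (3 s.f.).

Direct runoff: 0.00, 98.44, 433.89, 259.33, 154.78, 92.22, 55.67, 33.11, 19.56, 0.00 cfs; ΣQ_DR = 1147 cfs.
V = ΣQ_DR · Δt = 1147 × 21600 s = 2.478 × 10^7 ft³.
Over A = 5.81 mi², depth = V / A = 1.84 in.

d ≈ 1.84 in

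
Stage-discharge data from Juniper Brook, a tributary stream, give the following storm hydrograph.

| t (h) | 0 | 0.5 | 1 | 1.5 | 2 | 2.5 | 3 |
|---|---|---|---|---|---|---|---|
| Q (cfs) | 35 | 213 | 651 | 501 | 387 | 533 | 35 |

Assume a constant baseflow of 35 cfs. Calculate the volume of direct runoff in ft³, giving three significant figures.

V ≈ 3.80 × 10^6 ft³

Direct-runoff ordinates (Q − Q_b): 0.0, 178.0, 616.0, 466.0, 352.0, 498.0, 0.0 cfs.
ΣQ_DR = 2110 cfs.
With Δt = 0.5 h = 1800 s, V = ΣQ_DR · Δt = 2110 × 1800 = 3.80 × 10^6 ft³.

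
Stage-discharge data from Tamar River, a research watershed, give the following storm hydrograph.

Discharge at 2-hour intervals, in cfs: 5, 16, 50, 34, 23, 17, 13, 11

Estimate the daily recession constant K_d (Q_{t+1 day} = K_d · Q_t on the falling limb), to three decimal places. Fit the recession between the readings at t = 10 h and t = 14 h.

K_d ≈ 0.073

Between t = 10 h and t = 14 h the flow falls from 17 to 11 cfs over 2×2 h = 4 h.
Per-interval ratio K = (11/17)^(1/2) = 0.8044; K_d = K^(24/2) = 0.073.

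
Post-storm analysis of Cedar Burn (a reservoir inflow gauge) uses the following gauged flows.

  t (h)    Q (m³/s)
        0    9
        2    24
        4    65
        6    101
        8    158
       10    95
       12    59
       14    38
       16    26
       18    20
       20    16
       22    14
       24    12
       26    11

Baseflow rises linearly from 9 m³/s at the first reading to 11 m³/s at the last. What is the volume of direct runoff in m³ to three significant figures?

V ≈ 3.66 × 10^6 m³

Direct-runoff ordinates (Q − Q_b): 0.00, 14.85, 55.69, 91.54, 148.38, 85.23, 49.08, 27.92, 15.77, 9.62, 5.46, 3.31, 1.15, 0.00 m³/s.
ΣQ_DR = 508.0 m³/s.
With Δt = 2 h = 7200 s, V = ΣQ_DR · Δt = 508.0 × 7200 = 3.66 × 10^6 m³.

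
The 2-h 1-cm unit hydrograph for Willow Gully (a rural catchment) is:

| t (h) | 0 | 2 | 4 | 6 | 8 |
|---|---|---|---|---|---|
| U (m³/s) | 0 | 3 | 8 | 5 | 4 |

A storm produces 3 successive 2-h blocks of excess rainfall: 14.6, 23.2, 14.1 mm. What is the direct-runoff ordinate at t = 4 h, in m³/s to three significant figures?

Q ≈ 18.6 m³/s

By discrete convolution, Q_j = Σ (P_i / 10 mm) · U_{j−i}.
At t = 4 h (j=2): Q = (14.6/10)·8 + (23.2/10)·3 + (14.1/10)·0 = 18.6 m³/s.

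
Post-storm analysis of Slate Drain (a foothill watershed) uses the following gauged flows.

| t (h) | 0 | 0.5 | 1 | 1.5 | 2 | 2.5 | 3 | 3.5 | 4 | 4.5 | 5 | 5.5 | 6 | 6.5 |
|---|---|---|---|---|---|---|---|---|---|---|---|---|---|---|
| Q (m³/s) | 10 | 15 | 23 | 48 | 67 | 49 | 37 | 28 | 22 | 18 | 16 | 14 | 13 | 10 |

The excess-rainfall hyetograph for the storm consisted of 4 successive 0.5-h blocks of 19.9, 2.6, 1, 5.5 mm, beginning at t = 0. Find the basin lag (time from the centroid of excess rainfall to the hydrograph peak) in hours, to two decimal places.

t_L ≈ 1.39 h

Centroid of excess rainfall: t_c = Σ P_i·t̄_i / ΣP_i = 0.6138 h (block centres at 0.25, 0.75, 1.25, 1.75 h).
Hydrograph peak occurs at t = 2 h, so basin lag t_L = 2 − 0.6138 = 1.39 h.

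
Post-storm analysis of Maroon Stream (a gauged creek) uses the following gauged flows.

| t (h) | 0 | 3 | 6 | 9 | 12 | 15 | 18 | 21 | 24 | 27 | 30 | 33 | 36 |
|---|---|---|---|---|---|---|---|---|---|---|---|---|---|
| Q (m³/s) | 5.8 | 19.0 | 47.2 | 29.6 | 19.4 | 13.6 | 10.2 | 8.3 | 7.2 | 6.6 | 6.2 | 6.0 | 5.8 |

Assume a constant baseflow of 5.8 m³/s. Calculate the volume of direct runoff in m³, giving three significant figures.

V ≈ 1.18 × 10^6 m³

Direct-runoff ordinates (Q − Q_b): 0.0, 13.2, 41.4, 23.8, 13.6, 7.8, 4.4, 2.5, 1.4, 0.8, 0.4, 0.2, 0.0 m³/s.
ΣQ_DR = 109.5 m³/s.
With Δt = 3 h = 10800 s, V = ΣQ_DR · Δt = 109.5 × 10800 = 1.18 × 10^6 m³.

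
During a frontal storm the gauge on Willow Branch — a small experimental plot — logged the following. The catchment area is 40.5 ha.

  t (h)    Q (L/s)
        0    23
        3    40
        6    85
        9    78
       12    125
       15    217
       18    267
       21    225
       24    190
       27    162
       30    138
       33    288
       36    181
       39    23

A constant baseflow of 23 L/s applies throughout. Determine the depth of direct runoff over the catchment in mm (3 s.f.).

d ≈ 45.9 mm

Direct runoff: 0.0, 17.0, 62.0, 55.0, 102.0, 194.0, 244.0, 202.0, 167.0, 139.0, 115.0, 265.0, 158.0, 0.0 L/s; ΣQ_DR = 1720 L/s.
V = ΣQ_DR · Δt = 1720 × 10800 s = 1.858 × 10^7 L.
Over A = 40.5 ha, depth = V / A = 45.9 mm.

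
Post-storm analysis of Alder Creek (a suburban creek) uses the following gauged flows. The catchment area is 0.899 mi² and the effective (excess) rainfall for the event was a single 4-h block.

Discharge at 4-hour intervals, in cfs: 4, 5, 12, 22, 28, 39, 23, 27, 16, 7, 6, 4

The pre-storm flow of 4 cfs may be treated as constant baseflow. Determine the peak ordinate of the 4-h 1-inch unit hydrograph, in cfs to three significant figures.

U_p ≈ 35.0 cfs

Direct runoff: 0.0, 1.0, 8.0, 18.0, 24.0, 35.0, 19.0, 23.0, 12.0, 3.0, 2.0, 0.0 cfs; ΣQ_DR = 145.0 cfs, peak = 35.0 cfs.
Runoff depth d = ΣQ_DR·Δt / A = 145.0 × 14400 / (0.899 mi²) = 0.9997 in.
The 1-inch UH is the DRH scaled by (1 in)/d, so U_p = 35.0 × 1/0.9997 = 35.0 cfs.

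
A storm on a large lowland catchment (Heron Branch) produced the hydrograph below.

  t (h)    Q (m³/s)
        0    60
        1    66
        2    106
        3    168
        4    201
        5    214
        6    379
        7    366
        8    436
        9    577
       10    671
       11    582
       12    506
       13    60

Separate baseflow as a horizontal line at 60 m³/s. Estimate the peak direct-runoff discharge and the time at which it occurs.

Subtracting baseflow gives direct-runoff ordinates: 0.0, 6.0, 46.0, 108.0, 141.0, 154.0, 319.0, 306.0, 376.0, 517.0, 611.0, 522.0, 446.0, 0.0 m³/s.
The maximum is 611.0 m³/s, occurring at the reading for t = 10 h.

Q_p = 611.0 m³/s at t = 10 h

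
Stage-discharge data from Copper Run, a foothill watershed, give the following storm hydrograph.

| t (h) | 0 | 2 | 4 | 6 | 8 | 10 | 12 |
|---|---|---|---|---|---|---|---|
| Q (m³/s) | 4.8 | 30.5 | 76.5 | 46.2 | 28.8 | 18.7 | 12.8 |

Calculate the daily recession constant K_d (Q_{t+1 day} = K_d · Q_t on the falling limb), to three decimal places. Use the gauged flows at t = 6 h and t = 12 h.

Between t = 6 h and t = 12 h the flow falls from 46.2 to 12.8 m³/s over 3×2 h = 6 h.
Per-interval ratio K = (12.8/46.2)^(1/3) = 0.6519; K_d = K^(24/2) = 0.006.

K_d ≈ 0.006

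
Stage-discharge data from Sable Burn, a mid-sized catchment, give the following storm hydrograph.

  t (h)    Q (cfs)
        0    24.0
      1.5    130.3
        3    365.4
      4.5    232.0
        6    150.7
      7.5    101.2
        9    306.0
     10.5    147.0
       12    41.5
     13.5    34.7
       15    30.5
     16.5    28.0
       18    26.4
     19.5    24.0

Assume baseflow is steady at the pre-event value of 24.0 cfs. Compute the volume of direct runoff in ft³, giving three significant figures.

V ≈ 7.05 × 10^6 ft³

Direct-runoff ordinates (Q − Q_b): 0.0, 106.3, 341.4, 208.0, 126.7, 77.2, 282.0, 123.0, 17.5, 10.7, 6.5, 4.0, 2.4, 0.0 cfs.
ΣQ_DR = 1306 cfs.
With Δt = 1.5 h = 5400 s, V = ΣQ_DR · Δt = 1306 × 5400 = 7.05 × 10^6 ft³.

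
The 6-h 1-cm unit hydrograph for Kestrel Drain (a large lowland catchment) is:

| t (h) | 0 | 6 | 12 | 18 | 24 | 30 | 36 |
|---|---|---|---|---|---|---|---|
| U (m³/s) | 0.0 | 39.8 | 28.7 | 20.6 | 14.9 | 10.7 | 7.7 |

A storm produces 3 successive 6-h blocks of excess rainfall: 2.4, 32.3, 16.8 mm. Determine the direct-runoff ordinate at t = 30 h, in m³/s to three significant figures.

By discrete convolution, Q_j = Σ (P_i / 10 mm) · U_{j−i}.
At t = 30 h (j=5): Q = (2.4/10)·10.7 + (32.3/10)·14.9 + (16.8/10)·20.6 = 85.3 m³/s.

Q ≈ 85.3 m³/s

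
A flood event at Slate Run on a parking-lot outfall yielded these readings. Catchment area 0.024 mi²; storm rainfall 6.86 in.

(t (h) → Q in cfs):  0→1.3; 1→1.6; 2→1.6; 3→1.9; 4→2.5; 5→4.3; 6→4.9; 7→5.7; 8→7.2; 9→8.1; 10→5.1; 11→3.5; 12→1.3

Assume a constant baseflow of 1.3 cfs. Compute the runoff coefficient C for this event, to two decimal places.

ΣQ_DR = 32.10 cfs; V = ΣQ_DR·Δt = 1.156 × 10^5 ft³.
Runoff depth d = V / A = 2.073 in.
C = d / P = 2.073 / 6.86 = 0.30.

C ≈ 0.30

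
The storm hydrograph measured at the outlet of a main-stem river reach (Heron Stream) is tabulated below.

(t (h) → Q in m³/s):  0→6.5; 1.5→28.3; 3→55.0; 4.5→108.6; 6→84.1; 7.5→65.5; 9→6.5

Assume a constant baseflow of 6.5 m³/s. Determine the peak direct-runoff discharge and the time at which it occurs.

Q_p = 102.1 m³/s at t = 4.5 h

Subtracting baseflow gives direct-runoff ordinates: 0.0, 21.8, 48.5, 102.1, 77.6, 59.0, 0.0 m³/s.
The maximum is 102.1 m³/s, occurring at the reading for t = 4.5 h.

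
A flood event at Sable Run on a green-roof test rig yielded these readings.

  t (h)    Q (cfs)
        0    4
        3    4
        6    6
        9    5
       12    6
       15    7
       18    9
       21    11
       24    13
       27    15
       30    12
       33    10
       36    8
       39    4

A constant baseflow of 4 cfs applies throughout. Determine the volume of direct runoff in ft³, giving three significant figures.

Direct-runoff ordinates (Q − Q_b): 0.0, 0.0, 2.0, 1.0, 2.0, 3.0, 5.0, 7.0, 9.0, 11.0, 8.0, 6.0, 4.0, 0.0 cfs.
ΣQ_DR = 58.00 cfs.
With Δt = 3 h = 10800 s, V = ΣQ_DR · Δt = 58.00 × 10800 = 6.26 × 10^5 ft³.

V ≈ 6.26 × 10^5 ft³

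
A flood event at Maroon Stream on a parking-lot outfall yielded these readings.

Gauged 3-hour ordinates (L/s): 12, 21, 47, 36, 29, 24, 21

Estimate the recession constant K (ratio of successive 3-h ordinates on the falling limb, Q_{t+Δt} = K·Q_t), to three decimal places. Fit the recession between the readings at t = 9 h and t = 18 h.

K ≈ 0.836

Using the recession-limb readings at t = 9 h and t = 18 h: Q falls from 36 to 21 L/s over 3 intervals.
K = (Q₂/Q₁)^(1/3) = (21/36)^(1/3) = 0.836.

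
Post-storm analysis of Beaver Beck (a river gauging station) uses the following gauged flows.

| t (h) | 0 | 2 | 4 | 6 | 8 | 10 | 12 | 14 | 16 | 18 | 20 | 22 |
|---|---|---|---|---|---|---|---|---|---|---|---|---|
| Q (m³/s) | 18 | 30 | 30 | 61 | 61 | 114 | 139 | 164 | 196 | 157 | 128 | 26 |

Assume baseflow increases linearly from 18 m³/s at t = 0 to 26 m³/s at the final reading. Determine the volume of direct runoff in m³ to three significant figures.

V ≈ 6.19 × 10^6 m³

Direct-runoff ordinates (Q − Q_b): 0.00, 11.27, 10.55, 40.82, 40.09, 92.36, 116.64, 140.91, 172.18, 132.45, 102.73, 0.00 m³/s.
ΣQ_DR = 860.0 m³/s.
With Δt = 2 h = 7200 s, V = ΣQ_DR · Δt = 860.0 × 7200 = 6.19 × 10^6 m³.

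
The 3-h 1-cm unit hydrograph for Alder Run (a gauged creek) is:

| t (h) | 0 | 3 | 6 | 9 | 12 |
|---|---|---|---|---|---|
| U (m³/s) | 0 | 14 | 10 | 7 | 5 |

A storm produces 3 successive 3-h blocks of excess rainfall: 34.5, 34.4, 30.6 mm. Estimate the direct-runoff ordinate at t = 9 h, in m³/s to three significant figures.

Q ≈ 101 m³/s

By discrete convolution, Q_j = Σ (P_i / 10 mm) · U_{j−i}.
At t = 9 h (j=3): Q = (34.5/10)·7 + (34.4/10)·10 + (30.6/10)·14 = 101 m³/s.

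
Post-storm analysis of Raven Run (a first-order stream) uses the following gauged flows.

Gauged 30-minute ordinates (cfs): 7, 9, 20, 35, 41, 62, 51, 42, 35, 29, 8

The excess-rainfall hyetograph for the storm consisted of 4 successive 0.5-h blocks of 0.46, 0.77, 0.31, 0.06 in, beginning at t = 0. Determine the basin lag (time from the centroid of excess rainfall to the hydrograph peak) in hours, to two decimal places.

t_L ≈ 1.76 h

Centroid of excess rainfall: t_c = Σ P_i·t̄_i / ΣP_i = 0.7406 h (block centres at 0.25, 0.75, 1.25, 1.75 h).
Hydrograph peak occurs at t = 2.5 h, so basin lag t_L = 2.5 − 0.7406 = 1.76 h.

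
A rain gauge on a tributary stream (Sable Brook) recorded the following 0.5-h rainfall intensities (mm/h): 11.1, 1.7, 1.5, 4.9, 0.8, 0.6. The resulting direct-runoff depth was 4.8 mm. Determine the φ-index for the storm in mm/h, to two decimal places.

Only the 2 blocks with intensity above φ contribute runoff: 11.1, 4.9 mm/h.
Σ(I−φ)·Δt = d  ⇒  (11.1+4.9 − 2φ)·0.5 = 4.8
φ = (16.00 − 4.8/0.5) / 2 = 3.20 mm/h.

φ ≈ 3.20 mm/h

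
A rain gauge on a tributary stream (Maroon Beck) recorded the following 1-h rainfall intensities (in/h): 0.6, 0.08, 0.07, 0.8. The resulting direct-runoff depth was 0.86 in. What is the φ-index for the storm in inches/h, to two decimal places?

φ ≈ 0.27 in/h

Only the 2 blocks with intensity above φ contribute runoff: 0.6, 0.8 in/h.
Σ(I−φ)·Δt = d  ⇒  (0.6+0.8 − 2φ)·1 = 0.86
φ = (1.400 − 0.86/1) / 2 = 0.27 in/h.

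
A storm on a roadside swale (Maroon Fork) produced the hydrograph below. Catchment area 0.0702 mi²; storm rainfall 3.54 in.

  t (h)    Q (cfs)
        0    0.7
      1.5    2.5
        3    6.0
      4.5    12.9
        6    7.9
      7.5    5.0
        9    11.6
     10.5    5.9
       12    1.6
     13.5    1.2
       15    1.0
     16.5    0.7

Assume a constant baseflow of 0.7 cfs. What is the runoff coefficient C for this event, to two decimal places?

ΣQ_DR = 48.60 cfs; V = ΣQ_DR·Δt = 2.624 × 10^5 ft³.
Runoff depth d = V / A = 1.609 in.
C = d / P = 1.609 / 3.54 = 0.45.

C ≈ 0.45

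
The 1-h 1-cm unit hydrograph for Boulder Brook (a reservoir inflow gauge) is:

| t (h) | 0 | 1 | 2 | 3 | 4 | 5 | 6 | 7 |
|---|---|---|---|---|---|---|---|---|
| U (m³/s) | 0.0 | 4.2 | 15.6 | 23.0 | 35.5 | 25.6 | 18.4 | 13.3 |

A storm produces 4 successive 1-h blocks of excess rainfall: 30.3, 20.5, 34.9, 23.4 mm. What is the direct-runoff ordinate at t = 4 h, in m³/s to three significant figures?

By discrete convolution, Q_j = Σ (P_i / 10 mm) · U_{j−i}.
At t = 4 h (j=4): Q = (30.3/10)·35.5 + (20.5/10)·23.0 + (34.9/10)·15.6 + (23.4/10)·4.2 = 219 m³/s.

Q ≈ 219 m³/s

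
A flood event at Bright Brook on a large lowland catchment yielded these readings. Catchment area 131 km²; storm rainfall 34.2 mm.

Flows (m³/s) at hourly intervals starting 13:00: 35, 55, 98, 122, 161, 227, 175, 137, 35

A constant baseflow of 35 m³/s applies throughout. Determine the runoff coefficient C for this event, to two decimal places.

ΣQ_DR = 730.0 m³/s; V = ΣQ_DR·Δt = 2.628 × 10^6 m³.
Runoff depth d = V / A = 20.06 mm.
C = d / P = 20.06 / 34.2 = 0.59.

C ≈ 0.59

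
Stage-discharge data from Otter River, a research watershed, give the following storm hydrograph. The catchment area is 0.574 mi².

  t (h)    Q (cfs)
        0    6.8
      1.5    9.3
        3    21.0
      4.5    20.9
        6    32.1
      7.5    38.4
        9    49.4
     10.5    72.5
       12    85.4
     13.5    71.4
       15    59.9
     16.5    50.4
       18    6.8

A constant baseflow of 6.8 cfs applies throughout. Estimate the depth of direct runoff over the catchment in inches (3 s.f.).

d ≈ 1.77 in

Direct runoff: 0.0, 2.5, 14.2, 14.1, 25.3, 31.6, 42.6, 65.7, 78.6, 64.6, 53.1, 43.6, 0.0 cfs; ΣQ_DR = 435.9 cfs.
V = ΣQ_DR · Δt = 435.9 × 5400 s = 2.354 × 10^6 ft³.
Over A = 0.574 mi², depth = V / A = 1.77 in.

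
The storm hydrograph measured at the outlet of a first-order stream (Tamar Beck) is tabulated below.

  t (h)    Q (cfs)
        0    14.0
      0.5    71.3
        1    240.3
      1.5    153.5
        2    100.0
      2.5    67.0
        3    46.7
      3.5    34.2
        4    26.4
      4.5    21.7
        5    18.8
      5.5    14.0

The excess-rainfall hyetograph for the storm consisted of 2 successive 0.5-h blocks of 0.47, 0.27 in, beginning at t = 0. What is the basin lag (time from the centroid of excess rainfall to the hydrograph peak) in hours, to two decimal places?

t_L ≈ 0.57 h

Centroid of excess rainfall: t_c = Σ P_i·t̄_i / ΣP_i = 0.4324 h (block centres at 0.25, 0.75 h).
Hydrograph peak occurs at t = 1 h, so basin lag t_L = 1 − 0.4324 = 0.57 h.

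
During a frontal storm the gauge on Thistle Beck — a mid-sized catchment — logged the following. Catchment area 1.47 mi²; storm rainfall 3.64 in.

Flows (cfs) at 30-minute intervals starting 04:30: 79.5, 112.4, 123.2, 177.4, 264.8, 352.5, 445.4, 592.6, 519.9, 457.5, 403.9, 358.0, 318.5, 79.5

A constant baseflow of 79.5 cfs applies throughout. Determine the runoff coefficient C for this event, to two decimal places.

ΣQ_DR = 3172 cfs; V = ΣQ_DR·Δt = 5.710 × 10^6 ft³.
Runoff depth d = V / A = 1.672 in.
C = d / P = 1.672 / 3.64 = 0.46.

C ≈ 0.46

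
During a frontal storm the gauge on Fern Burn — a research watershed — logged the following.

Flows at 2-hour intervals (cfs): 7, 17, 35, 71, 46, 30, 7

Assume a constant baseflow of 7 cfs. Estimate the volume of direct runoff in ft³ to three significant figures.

V ≈ 1.18 × 10^6 ft³

Direct-runoff ordinates (Q − Q_b): 0.0, 10.0, 28.0, 64.0, 39.0, 23.0, 0.0 cfs.
ΣQ_DR = 164.0 cfs.
With Δt = 2 h = 7200 s, V = ΣQ_DR · Δt = 164.0 × 7200 = 1.18 × 10^6 ft³.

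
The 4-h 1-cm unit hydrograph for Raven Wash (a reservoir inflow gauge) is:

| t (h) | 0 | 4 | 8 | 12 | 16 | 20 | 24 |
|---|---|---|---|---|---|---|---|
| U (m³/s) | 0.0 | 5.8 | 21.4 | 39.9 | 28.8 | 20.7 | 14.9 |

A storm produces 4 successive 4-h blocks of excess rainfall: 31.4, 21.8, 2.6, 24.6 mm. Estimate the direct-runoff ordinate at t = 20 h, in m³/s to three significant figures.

By discrete convolution, Q_j = Σ (P_i / 10 mm) · U_{j−i}.
At t = 20 h (j=5): Q = (31.4/10)·20.7 + (21.8/10)·28.8 + (2.6/10)·39.9 + (24.6/10)·21.4 = 191 m³/s.

Q ≈ 191 m³/s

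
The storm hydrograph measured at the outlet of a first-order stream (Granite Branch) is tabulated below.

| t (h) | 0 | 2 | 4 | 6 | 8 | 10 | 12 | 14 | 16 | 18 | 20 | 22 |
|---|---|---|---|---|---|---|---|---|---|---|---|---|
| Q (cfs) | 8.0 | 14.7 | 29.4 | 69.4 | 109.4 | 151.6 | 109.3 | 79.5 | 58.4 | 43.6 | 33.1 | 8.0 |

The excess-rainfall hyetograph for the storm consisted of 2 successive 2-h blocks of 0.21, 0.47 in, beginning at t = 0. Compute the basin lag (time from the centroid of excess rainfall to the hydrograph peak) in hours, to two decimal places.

t_L ≈ 7.62 h

Centroid of excess rainfall: t_c = Σ P_i·t̄_i / ΣP_i = 2.3824 h (block centres at 1, 3 h).
Hydrograph peak occurs at t = 10 h, so basin lag t_L = 10 − 2.3824 = 7.62 h.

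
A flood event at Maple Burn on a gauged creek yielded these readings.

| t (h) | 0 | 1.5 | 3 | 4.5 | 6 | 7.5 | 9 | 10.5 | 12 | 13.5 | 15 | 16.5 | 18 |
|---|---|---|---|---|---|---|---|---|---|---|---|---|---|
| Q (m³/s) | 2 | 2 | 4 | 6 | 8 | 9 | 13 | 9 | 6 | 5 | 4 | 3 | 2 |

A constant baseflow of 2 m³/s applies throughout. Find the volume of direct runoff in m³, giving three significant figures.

V ≈ 2.54 × 10^5 m³

Direct-runoff ordinates (Q − Q_b): 0.0, 0.0, 2.0, 4.0, 6.0, 7.0, 11.0, 7.0, 4.0, 3.0, 2.0, 1.0, 0.0 m³/s.
ΣQ_DR = 47.00 m³/s.
With Δt = 1.5 h = 5400 s, V = ΣQ_DR · Δt = 47.00 × 5400 = 2.54 × 10^5 m³.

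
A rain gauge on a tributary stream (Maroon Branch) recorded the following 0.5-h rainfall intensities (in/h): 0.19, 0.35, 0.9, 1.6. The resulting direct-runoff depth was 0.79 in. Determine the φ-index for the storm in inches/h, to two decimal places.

Only the 2 blocks with intensity above φ contribute runoff: 0.9, 1.6 in/h.
Σ(I−φ)·Δt = d  ⇒  (0.9+1.6 − 2φ)·0.5 = 0.79
φ = (2.500 − 0.79/0.5) / 2 = 0.46 in/h.

φ ≈ 0.46 in/h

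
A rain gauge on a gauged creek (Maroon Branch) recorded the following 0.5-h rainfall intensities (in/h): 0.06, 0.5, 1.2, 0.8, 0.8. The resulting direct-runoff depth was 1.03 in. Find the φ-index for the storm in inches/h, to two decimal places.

Only the 4 blocks with intensity above φ contribute runoff: 0.5, 1.2, 0.8, 0.8 in/h.
Σ(I−φ)·Δt = d  ⇒  (0.5+1.2+0.8+0.8 − 4φ)·0.5 = 1.03
φ = (3.300 − 1.03/0.5) / 4 = 0.31 in/h.

φ ≈ 0.31 in/h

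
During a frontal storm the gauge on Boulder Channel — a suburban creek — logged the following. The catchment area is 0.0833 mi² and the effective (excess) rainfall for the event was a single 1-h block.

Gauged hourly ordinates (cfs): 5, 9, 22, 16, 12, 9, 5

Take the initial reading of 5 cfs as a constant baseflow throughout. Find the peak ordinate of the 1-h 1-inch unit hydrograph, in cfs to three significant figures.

U_p ≈ 21.3 cfs

Direct runoff: 0.0, 4.0, 17.0, 11.0, 7.0, 4.0, 0.0 cfs; ΣQ_DR = 43.00 cfs, peak = 17.0 cfs.
Runoff depth d = ΣQ_DR·Δt / A = 43.00 × 3600 / (0.0833 mi²) = 0.7999 in.
The 1-inch UH is the DRH scaled by (1 in)/d, so U_p = 17.0 × 1/0.7999 = 21.3 cfs.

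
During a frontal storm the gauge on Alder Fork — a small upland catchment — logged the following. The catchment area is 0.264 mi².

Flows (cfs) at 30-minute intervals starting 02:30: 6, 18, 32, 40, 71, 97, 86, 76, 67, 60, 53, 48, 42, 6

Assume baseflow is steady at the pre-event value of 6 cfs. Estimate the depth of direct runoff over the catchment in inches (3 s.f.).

Direct runoff: 0.0, 12.0, 26.0, 34.0, 65.0, 91.0, 80.0, 70.0, 61.0, 54.0, 47.0, 42.0, 36.0, 0.0 cfs; ΣQ_DR = 618.0 cfs.
V = ΣQ_DR · Δt = 618.0 × 1800 s = 1.112 × 10^6 ft³.
Over A = 0.264 mi², depth = V / A = 1.81 in.

d ≈ 1.81 in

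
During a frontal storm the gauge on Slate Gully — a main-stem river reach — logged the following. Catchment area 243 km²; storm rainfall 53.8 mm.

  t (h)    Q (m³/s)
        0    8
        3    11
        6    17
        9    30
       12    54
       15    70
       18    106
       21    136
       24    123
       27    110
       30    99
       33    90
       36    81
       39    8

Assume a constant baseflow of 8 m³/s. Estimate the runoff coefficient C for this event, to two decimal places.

C ≈ 0.69

ΣQ_DR = 831.0 m³/s; V = ΣQ_DR·Δt = 8.975 × 10^6 m³.
Runoff depth d = V / A = 36.93 mm.
C = d / P = 36.93 / 53.8 = 0.69.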